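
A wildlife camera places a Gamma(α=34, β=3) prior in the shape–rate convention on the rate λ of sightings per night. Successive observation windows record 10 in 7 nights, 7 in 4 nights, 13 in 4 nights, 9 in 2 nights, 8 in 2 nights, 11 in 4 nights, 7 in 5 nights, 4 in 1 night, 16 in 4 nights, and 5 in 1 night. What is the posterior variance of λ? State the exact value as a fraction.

Total count: 10 + 7 + 13 + 9 + 8 + 11 + 7 + 4 + 16 + 5 = 90.
Total exposure: 7 + 4 + 4 + 2 + 2 + 4 + 5 + 1 + 4 + 1 = 34 nights.
By Gamma–Poisson conjugacy, the posterior is Gamma(α + Σx, β + Σt) = Gamma(34 + 90, 3 + 34) = Gamma(124, 37).
Posterior variance = α'/β'² = 124/1369.

124/1369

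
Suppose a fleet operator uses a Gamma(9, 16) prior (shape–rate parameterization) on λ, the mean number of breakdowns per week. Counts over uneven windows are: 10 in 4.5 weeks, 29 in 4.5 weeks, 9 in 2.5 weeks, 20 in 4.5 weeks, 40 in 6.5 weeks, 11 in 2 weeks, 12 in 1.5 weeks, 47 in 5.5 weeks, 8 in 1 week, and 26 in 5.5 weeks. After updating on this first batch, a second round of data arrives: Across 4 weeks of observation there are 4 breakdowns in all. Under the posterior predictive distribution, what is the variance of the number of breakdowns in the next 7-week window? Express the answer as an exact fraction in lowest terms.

102375/3364

Total count: 10 + 29 + 9 + 20 + 40 + 11 + 12 + 47 + 8 + 26 = 212.
Total exposure: 4.5 + 4.5 + 2.5 + 4.5 + 6.5 + 2 + 1.5 + 5.5 + 1 + 5.5 = 38 weeks.
After the first batch: Gamma(9 + 212, 16 + 38) = Gamma(221, 54).
Total count 4 over total exposure 4 weeks.
After the second batch: Gamma(221 + 4, 54 + 4) = Gamma(225, 58).
The posterior predictive for a window of length T is Negative Binomial with variance T·α'·(β'+T)/β'² = 7·225·65/3364 = 102375/3364.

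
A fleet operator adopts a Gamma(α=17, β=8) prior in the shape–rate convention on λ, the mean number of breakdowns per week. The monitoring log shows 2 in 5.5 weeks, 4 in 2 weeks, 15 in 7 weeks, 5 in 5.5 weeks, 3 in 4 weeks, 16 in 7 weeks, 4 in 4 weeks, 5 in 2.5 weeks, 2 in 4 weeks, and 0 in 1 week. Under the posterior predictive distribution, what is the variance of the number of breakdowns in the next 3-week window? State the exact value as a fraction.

46866/10201

Total count: 2 + 4 + 15 + 5 + 3 + 16 + 4 + 5 + 2 + 0 = 56.
Total exposure: 5.5 + 2 + 7 + 5.5 + 4 + 7 + 4 + 2.5 + 4 + 1 = 42.5 weeks.
The Gamma prior is conjugate for the Poisson rate, so λ | data ~ Gamma(17+56, 8+42.5) = Gamma(73, 101/2).
The posterior predictive for a window of length T is Negative Binomial with variance T·α'·(β'+T)/β'² = 3·73·(107/2)/(10201/4) = 46866/10201.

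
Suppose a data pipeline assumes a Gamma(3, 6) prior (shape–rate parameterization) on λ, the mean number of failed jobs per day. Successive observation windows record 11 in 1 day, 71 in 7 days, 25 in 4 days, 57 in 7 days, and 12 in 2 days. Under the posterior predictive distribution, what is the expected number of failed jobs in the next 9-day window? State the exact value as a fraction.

Total count: 11 + 71 + 25 + 57 + 12 = 176.
Total exposure: 1 + 7 + 4 + 7 + 2 = 21 days.
Gamma(α, β) with Poisson data over total exposure Σt gives posterior Gamma(α+Σx, β+Σt) = Gamma(179, 27).
Predictive mean over a 9-day window = T·E[λ|data] = 9·179/27 = 179/3.

179/3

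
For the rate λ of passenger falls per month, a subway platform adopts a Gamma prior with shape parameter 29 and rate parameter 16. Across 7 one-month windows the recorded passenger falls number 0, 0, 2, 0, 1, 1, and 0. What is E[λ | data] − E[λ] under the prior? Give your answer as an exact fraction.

Total count: 0 + 0 + 2 + 0 + 1 + 1 + 0 = 4.
Total exposure: 7 months.
Gamma(α, β) with Poisson data over total exposure Σt gives posterior Gamma(α+Σx, β+Σt) = Gamma(33, 23).
Posterior mean = 33/23 = 33/23; prior mean = 29/16 = 29/16. Difference = 33/23 − 29/16 = -139/368.

-139/368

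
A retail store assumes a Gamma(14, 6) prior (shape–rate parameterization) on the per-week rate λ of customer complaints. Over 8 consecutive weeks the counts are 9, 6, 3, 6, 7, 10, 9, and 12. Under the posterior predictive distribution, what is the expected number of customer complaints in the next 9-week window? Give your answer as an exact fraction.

342/7

Total count: 9 + 6 + 3 + 6 + 7 + 10 + 9 + 12 = 62.
Total exposure: 8 weeks.
Gamma(α, β) with Poisson data over total exposure Σt gives posterior Gamma(α+Σx, β+Σt) = Gamma(76, 14).
Predictive mean over a 9-week window = T·E[λ|data] = 9·76/14 = 342/7.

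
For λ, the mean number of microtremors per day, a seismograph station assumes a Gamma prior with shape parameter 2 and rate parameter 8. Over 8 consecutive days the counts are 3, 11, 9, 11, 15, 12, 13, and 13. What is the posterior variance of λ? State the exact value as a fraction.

Total count: 3 + 11 + 9 + 11 + 15 + 12 + 13 + 13 = 87.
Total exposure: 8 days.
Conjugate update: add total count to the shape and total exposure to the rate, giving Gamma(89, 16).
Posterior variance = α'/β'² = 89/256.

89/256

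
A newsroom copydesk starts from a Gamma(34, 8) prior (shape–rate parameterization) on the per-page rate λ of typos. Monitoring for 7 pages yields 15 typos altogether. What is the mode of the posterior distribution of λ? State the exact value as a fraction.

Total count 15 over total exposure 7 pages.
Conjugate update: add total count to the shape and total exposure to the rate, giving Gamma(49, 15).
Posterior mode = (α'−1)/β' = 48/15 = 16/5.

16/5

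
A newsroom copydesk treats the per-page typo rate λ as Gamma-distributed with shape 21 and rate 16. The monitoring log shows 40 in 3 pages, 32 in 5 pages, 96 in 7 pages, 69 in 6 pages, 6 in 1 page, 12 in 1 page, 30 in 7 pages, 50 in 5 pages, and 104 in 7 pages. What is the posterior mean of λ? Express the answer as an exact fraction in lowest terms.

Total count: 40 + 32 + 96 + 69 + 6 + 12 + 30 + 50 + 104 = 439.
Total exposure: 3 + 5 + 7 + 6 + 1 + 1 + 7 + 5 + 7 = 42 pages.
Conjugate update: add total count to the shape and total exposure to the rate, giving Gamma(460, 58).
Posterior mean = α'/β' = 460/58 = 230/29.

230/29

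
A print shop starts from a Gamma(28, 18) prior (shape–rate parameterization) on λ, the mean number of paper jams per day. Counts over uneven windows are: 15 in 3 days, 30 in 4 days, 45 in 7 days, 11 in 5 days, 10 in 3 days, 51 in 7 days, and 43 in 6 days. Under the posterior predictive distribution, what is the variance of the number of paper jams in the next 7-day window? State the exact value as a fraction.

97860/2809

Total count: 15 + 30 + 45 + 11 + 10 + 51 + 43 = 205.
Total exposure: 3 + 4 + 7 + 5 + 3 + 7 + 6 = 35 days.
Posterior: α' = 28 + 205 = 233, β' = 18 + 35 = 53.
The posterior predictive for a window of length T is Negative Binomial with variance T·α'·(β'+T)/β'² = 7·233·60/2809 = 97860/2809.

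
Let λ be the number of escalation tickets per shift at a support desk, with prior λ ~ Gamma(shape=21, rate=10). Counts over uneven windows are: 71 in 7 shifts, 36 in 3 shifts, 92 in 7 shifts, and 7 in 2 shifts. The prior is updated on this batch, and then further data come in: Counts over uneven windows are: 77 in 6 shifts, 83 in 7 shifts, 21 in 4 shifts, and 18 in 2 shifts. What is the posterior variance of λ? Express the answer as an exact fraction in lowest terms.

71/384

Total count: 71 + 36 + 92 + 7 = 206.
Total exposure: 7 + 3 + 7 + 2 = 19 shifts.
After the first batch: Gamma(21 + 206, 10 + 19) = Gamma(227, 29).
Total count: 77 + 83 + 21 + 18 = 199.
Total exposure: 6 + 7 + 4 + 2 = 19 shifts.
After the second batch: Gamma(227 + 199, 29 + 19) = Gamma(426, 48).
Posterior variance = α'/β'² = 426/2304 = 71/384.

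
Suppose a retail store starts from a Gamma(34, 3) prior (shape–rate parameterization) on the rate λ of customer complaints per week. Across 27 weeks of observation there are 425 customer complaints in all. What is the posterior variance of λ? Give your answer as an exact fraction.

51/100

Total count 425 over total exposure 27 weeks.
The Gamma prior is conjugate for the Poisson rate, so λ | data ~ Gamma(34+425, 3+27) = Gamma(459, 30).
Posterior variance = α'/β'² = 459/900 = 51/100.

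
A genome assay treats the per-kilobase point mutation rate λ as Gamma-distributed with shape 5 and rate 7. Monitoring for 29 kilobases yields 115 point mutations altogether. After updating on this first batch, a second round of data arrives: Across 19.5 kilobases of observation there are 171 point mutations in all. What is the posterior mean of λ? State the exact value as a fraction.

194/37

Total count 115 over total exposure 29 kilobases.
After the first batch: Gamma(5 + 115, 7 + 29) = Gamma(120, 36).
Total count 171 over total exposure 19.5 kilobases.
After the second batch: Gamma(120 + 171, 36 + 19.5) = Gamma(291, 111/2).
Posterior mean = α'/β' = 291/(111/2) = 194/37.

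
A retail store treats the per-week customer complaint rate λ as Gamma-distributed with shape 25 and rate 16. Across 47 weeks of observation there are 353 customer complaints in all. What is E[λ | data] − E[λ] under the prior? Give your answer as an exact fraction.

Total count 353 over total exposure 47 weeks.
Gamma(α, β) with Poisson data over total exposure Σt gives posterior Gamma(α+Σx, β+Σt) = Gamma(378, 63).
Posterior mean = 378/63 = 6; prior mean = 25/16 = 25/16. Difference = 6 − 25/16 = 71/16.

71/16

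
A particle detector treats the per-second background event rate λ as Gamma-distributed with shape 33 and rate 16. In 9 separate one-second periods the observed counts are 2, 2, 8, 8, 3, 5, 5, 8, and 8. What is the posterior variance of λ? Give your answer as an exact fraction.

Total count: 2 + 2 + 8 + 8 + 3 + 5 + 5 + 8 + 8 = 49.
Total exposure: 9 seconds.
Posterior: α' = 33 + 49 = 82, β' = 16 + 9 = 25.
Posterior variance = α'/β'² = 82/625.

82/625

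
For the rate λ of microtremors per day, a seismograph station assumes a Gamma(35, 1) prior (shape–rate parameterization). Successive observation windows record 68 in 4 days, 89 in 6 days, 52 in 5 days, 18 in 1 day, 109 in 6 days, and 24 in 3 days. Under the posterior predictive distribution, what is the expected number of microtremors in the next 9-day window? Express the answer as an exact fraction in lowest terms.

3555/26

Total count: 68 + 89 + 52 + 18 + 109 + 24 = 360.
Total exposure: 4 + 6 + 5 + 1 + 6 + 3 = 25 days.
By Gamma–Poisson conjugacy, the posterior is Gamma(α + Σx, β + Σt) = Gamma(35 + 360, 1 + 25) = Gamma(395, 26).
Predictive mean over a 9-day window = T·E[λ|data] = 9·395/26 = 3555/26.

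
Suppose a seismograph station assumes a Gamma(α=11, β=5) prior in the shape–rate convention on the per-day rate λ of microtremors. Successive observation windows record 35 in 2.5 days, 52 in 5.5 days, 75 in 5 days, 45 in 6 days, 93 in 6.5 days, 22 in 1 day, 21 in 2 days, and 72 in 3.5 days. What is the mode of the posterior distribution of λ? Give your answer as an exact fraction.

Total count: 35 + 52 + 75 + 45 + 93 + 22 + 21 + 72 = 415.
Total exposure: 2.5 + 5.5 + 5 + 6 + 6.5 + 1 + 2 + 3.5 = 32 days.
Gamma(α, β) with Poisson data over total exposure Σt gives posterior Gamma(α+Σx, β+Σt) = Gamma(426, 37).
Posterior mode = (α'−1)/β' = 425/37.

425/37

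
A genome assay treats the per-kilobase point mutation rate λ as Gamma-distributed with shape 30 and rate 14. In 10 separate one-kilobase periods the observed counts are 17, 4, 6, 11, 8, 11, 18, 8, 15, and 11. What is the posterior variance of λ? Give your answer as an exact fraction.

139/576

Total count: 17 + 4 + 6 + 11 + 8 + 11 + 18 + 8 + 15 + 11 = 109.
Total exposure: 10 kilobases.
Conjugate update: add total count to the shape and total exposure to the rate, giving Gamma(139, 24).
Posterior variance = α'/β'² = 139/576.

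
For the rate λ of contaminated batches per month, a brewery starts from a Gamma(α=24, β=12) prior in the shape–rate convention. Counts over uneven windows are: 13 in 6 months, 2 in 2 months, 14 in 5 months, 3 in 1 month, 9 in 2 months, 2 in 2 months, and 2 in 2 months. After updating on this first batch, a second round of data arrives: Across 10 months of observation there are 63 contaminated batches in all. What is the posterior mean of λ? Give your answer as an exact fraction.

22/7

Total count: 13 + 2 + 14 + 3 + 9 + 2 + 2 = 45.
Total exposure: 6 + 2 + 5 + 1 + 2 + 2 + 2 = 20 months.
After the first batch: Gamma(24 + 45, 12 + 20) = Gamma(69, 32).
Total count 63 over total exposure 10 months.
After the second batch: Gamma(69 + 63, 32 + 10) = Gamma(132, 42).
Posterior mean = α'/β' = 132/42 = 22/7.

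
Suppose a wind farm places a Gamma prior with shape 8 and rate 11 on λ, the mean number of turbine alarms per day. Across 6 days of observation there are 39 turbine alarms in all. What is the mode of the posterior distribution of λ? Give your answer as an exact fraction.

Total count 39 over total exposure 6 days.
Gamma(α, β) with Poisson data over total exposure Σt gives posterior Gamma(α+Σx, β+Σt) = Gamma(47, 17).
Posterior mode = (α'−1)/β' = 46/17.

46/17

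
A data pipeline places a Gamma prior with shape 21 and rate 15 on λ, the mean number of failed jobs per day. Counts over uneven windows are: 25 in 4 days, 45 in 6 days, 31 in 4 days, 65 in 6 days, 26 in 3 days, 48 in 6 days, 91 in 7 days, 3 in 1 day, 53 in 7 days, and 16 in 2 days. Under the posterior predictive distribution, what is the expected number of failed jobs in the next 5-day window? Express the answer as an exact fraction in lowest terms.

Total count: 25 + 45 + 31 + 65 + 26 + 48 + 91 + 3 + 53 + 16 = 403.
Total exposure: 4 + 6 + 4 + 6 + 3 + 6 + 7 + 1 + 7 + 2 = 46 days.
Conjugate update: add total count to the shape and total exposure to the rate, giving Gamma(424, 61).
Predictive mean over a 5-day window = T·E[λ|data] = 5·424/61 = 2120/61.

2120/61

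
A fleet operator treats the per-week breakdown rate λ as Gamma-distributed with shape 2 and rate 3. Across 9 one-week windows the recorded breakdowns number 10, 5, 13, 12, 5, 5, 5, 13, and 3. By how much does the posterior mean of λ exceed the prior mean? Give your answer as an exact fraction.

65/12

Total count: 10 + 5 + 13 + 12 + 5 + 5 + 5 + 13 + 3 = 71.
Total exposure: 9 weeks.
Conjugate update: add total count to the shape and total exposure to the rate, giving Gamma(73, 12).
Posterior mean = 73/12 = 73/12; prior mean = 2/3 = 2/3. Difference = 73/12 − 2/3 = 65/12.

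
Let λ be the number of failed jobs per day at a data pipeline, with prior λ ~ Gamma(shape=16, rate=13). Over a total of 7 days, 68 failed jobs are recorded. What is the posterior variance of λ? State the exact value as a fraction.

Total count 68 over total exposure 7 days.
Conjugate update: add total count to the shape and total exposure to the rate, giving Gamma(84, 20).
Posterior variance = α'/β'² = 84/400 = 21/100.

21/100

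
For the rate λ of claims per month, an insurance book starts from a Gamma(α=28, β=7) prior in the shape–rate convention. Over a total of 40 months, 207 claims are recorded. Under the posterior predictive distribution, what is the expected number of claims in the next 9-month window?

Total count 207 over total exposure 40 months.
The Gamma prior is conjugate for the Poisson rate, so λ | data ~ Gamma(28+207, 7+40) = Gamma(235, 47).
Predictive mean over a 9-month window = T·E[λ|data] = 9·235/47 = 45.

45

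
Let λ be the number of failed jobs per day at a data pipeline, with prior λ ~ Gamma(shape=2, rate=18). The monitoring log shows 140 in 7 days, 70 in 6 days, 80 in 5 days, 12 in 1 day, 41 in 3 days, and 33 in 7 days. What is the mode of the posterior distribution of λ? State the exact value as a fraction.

Total count: 140 + 70 + 80 + 12 + 41 + 33 = 376.
Total exposure: 7 + 6 + 5 + 1 + 3 + 7 = 29 days.
Posterior: α' = 2 + 376 = 378, β' = 18 + 29 = 47.
Posterior mode = (α'−1)/β' = 377/47.

377/47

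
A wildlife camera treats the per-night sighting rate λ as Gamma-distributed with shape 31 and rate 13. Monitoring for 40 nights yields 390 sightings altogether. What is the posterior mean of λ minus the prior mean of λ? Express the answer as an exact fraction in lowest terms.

Total count 390 over total exposure 40 nights.
Posterior: α' = 31 + 390 = 421, β' = 13 + 40 = 53.
Posterior mean = 421/53 = 421/53; prior mean = 31/13 = 31/13. Difference = 421/53 − 31/13 = 3830/689.

3830/689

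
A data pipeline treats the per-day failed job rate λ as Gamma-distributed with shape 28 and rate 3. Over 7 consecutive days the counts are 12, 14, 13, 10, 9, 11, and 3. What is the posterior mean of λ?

10

Total count: 12 + 14 + 13 + 10 + 9 + 11 + 3 = 72.
Total exposure: 7 days.
Posterior: α' = 28 + 72 = 100, β' = 3 + 7 = 10.
Posterior mean = α'/β' = 100/10 = 10.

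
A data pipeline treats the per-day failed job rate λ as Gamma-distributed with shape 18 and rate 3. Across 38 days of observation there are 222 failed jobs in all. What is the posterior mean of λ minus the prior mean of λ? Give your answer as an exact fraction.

Total count 222 over total exposure 38 days.
Gamma(α, β) with Poisson data over total exposure Σt gives posterior Gamma(α+Σx, β+Σt) = Gamma(240, 41).
Posterior mean = 240/41 = 240/41; prior mean = 18/3 = 6. Difference = 240/41 − 6 = -6/41.

-6/41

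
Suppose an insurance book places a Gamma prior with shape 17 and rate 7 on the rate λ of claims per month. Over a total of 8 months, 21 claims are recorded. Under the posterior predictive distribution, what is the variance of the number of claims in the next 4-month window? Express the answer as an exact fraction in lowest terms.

2888/225

Total count 21 over total exposure 8 months.
Gamma(α, β) with Poisson data over total exposure Σt gives posterior Gamma(α+Σx, β+Σt) = Gamma(38, 15).
The posterior predictive for a window of length T is Negative Binomial with variance T·α'·(β'+T)/β'² = 4·38·19/225 = 2888/225.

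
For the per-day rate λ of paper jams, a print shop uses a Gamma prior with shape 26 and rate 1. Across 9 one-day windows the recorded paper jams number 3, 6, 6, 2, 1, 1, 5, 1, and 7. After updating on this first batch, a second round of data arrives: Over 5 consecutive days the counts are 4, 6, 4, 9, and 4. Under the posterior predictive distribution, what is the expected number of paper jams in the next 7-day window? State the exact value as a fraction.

Total count: 3 + 6 + 6 + 2 + 1 + 1 + 5 + 1 + 7 = 32.
Total exposure: 9 days.
After the first batch: Gamma(26 + 32, 1 + 9) = Gamma(58, 10).
Total count: 4 + 6 + 4 + 9 + 4 = 27.
Total exposure: 5 days.
After the second batch: Gamma(58 + 27, 10 + 5) = Gamma(85, 15).
Predictive mean over a 7-day window = T·E[λ|data] = 7·85/15 = 119/3.

119/3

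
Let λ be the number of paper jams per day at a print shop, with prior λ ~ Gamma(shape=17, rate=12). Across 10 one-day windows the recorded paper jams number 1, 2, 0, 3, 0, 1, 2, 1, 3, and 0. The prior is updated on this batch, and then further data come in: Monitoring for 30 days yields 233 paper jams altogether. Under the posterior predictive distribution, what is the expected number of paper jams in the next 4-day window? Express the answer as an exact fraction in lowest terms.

263/13

Total count: 1 + 2 + 0 + 3 + 0 + 1 + 2 + 1 + 3 + 0 = 13.
Total exposure: 10 days.
After the first batch: Gamma(17 + 13, 12 + 10) = Gamma(30, 22).
Total count 233 over total exposure 30 days.
After the second batch: Gamma(30 + 233, 22 + 30) = Gamma(263, 52).
Predictive mean over a 4-day window = T·E[λ|data] = 4·263/52 = 263/13.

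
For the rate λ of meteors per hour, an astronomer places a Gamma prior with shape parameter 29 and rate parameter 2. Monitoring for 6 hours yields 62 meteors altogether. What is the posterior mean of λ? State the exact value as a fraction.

Total count 62 over total exposure 6 hours.
Posterior: α' = 29 + 62 = 91, β' = 2 + 6 = 8.
Posterior mean = α'/β' = 91/8.

91/8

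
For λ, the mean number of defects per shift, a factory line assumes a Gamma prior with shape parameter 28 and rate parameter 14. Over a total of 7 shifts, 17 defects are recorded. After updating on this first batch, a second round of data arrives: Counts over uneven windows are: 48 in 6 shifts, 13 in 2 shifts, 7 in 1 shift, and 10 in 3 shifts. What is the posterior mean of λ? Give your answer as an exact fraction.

41/11

Total count 17 over total exposure 7 shifts.
After the first batch: Gamma(28 + 17, 14 + 7) = Gamma(45, 21).
Total count: 48 + 13 + 7 + 10 = 78.
Total exposure: 6 + 2 + 1 + 3 = 12 shifts.
After the second batch: Gamma(45 + 78, 21 + 12) = Gamma(123, 33).
Posterior mean = α'/β' = 123/33 = 41/11.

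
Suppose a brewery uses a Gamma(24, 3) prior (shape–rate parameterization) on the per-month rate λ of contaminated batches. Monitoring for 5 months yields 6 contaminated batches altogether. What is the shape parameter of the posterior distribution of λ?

Total count 6 over total exposure 5 months.
Gamma(α, β) with Poisson data over total exposure Σt gives posterior Gamma(α+Σx, β+Σt) = Gamma(30, 8).

30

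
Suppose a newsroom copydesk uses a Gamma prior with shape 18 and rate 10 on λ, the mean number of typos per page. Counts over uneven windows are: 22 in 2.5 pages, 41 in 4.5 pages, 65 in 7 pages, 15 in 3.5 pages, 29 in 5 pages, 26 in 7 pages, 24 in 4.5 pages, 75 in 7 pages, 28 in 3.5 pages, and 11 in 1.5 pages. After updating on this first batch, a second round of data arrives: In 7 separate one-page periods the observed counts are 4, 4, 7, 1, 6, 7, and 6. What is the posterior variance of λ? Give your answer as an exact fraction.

389/3969

Total count: 22 + 41 + 65 + 15 + 29 + 26 + 24 + 75 + 28 + 11 = 336.
Total exposure: 2.5 + 4.5 + 7 + 3.5 + 5 + 7 + 4.5 + 7 + 3.5 + 1.5 = 46 pages.
After the first batch: Gamma(18 + 336, 10 + 46) = Gamma(354, 56).
Total count: 4 + 4 + 7 + 1 + 6 + 7 + 6 = 35.
Total exposure: 7 pages.
After the second batch: Gamma(354 + 35, 56 + 7) = Gamma(389, 63).
Posterior variance = α'/β'² = 389/3969.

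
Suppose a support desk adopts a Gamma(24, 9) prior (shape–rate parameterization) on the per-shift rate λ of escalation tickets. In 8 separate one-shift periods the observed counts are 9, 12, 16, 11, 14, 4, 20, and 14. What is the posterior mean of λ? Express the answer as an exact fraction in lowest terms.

Total count: 9 + 12 + 16 + 11 + 14 + 4 + 20 + 14 = 100.
Total exposure: 8 shifts.
Gamma(α, β) with Poisson data over total exposure Σt gives posterior Gamma(α+Σx, β+Σt) = Gamma(124, 17).
Posterior mean = α'/β' = 124/17.

124/17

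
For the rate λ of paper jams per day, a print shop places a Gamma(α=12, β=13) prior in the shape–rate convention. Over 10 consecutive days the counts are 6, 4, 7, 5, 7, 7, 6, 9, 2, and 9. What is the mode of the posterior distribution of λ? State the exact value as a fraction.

73/23

Total count: 6 + 4 + 7 + 5 + 7 + 7 + 6 + 9 + 2 + 9 = 62.
Total exposure: 10 days.
The Gamma prior is conjugate for the Poisson rate, so λ | data ~ Gamma(12+62, 13+10) = Gamma(74, 23).
Posterior mode = (α'−1)/β' = 73/23.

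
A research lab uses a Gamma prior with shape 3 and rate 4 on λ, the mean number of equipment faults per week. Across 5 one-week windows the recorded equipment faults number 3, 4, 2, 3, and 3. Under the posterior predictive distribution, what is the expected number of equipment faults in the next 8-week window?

16

Total count: 3 + 4 + 2 + 3 + 3 = 15.
Total exposure: 5 weeks.
By Gamma–Poisson conjugacy, the posterior is Gamma(α + Σx, β + Σt) = Gamma(3 + 15, 4 + 5) = Gamma(18, 9).
Predictive mean over an 8-week window = T·E[λ|data] = 8·18/9 = 16.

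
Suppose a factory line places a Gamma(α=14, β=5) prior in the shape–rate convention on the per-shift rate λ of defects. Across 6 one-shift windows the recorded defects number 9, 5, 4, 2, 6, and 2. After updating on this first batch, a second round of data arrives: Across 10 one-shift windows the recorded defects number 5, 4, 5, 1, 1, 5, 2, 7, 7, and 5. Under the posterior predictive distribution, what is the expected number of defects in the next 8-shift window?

Total count: 9 + 5 + 4 + 2 + 6 + 2 = 28.
Total exposure: 6 shifts.
After the first batch: Gamma(14 + 28, 5 + 6) = Gamma(42, 11).
Total count: 5 + 4 + 5 + 1 + 1 + 5 + 2 + 7 + 7 + 5 = 42.
Total exposure: 10 shifts.
After the second batch: Gamma(42 + 42, 11 + 10) = Gamma(84, 21).
Predictive mean over an 8-shift window = T·E[λ|data] = 8·84/21 = 32.

32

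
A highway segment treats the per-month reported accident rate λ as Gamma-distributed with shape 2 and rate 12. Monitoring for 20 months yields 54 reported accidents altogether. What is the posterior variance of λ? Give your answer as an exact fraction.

Total count 54 over total exposure 20 months.
Conjugate update: add total count to the shape and total exposure to the rate, giving Gamma(56, 32).
Posterior variance = α'/β'² = 56/1024 = 7/128.

7/128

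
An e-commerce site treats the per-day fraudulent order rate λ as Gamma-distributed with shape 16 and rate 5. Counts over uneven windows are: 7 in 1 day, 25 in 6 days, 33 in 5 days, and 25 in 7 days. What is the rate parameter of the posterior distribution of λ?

24

Total count: 7 + 25 + 33 + 25 = 90.
Total exposure: 1 + 6 + 5 + 7 = 19 days.
The Gamma prior is conjugate for the Poisson rate, so λ | data ~ Gamma(16+90, 5+19) = Gamma(106, 24).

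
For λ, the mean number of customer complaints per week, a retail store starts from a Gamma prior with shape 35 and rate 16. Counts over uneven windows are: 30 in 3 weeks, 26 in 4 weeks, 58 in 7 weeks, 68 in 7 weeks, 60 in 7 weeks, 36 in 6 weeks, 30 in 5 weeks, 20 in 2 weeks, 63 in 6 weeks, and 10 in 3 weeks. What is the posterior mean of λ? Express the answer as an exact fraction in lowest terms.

Total count: 30 + 26 + 58 + 68 + 60 + 36 + 30 + 20 + 63 + 10 = 401.
Total exposure: 3 + 4 + 7 + 7 + 7 + 6 + 5 + 2 + 6 + 3 = 50 weeks.
By Gamma–Poisson conjugacy, the posterior is Gamma(α + Σx, β + Σt) = Gamma(35 + 401, 16 + 50) = Gamma(436, 66).
Posterior mean = α'/β' = 436/66 = 218/33.

218/33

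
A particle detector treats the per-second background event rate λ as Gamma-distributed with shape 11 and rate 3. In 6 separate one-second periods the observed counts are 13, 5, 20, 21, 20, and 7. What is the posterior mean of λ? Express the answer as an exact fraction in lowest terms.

97/9

Total count: 13 + 5 + 20 + 21 + 20 + 7 = 86.
Total exposure: 6 seconds.
Posterior: α' = 11 + 86 = 97, β' = 3 + 6 = 9.
Posterior mean = α'/β' = 97/9.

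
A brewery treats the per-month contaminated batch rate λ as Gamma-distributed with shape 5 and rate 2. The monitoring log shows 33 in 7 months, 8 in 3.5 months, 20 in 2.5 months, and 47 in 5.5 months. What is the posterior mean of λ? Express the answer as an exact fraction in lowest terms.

226/41

Total count: 33 + 8 + 20 + 47 = 108.
Total exposure: 7 + 3.5 + 2.5 + 5.5 = 18.5 months.
The Gamma prior is conjugate for the Poisson rate, so λ | data ~ Gamma(5+108, 2+18.5) = Gamma(113, 41/2).
Posterior mean = α'/β' = 113/(41/2) = 226/41.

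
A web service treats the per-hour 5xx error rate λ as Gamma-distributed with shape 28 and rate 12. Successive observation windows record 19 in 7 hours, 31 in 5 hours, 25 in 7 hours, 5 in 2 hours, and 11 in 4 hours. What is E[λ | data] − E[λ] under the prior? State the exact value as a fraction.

Total count: 19 + 31 + 25 + 5 + 11 = 91.
Total exposure: 7 + 5 + 7 + 2 + 4 = 25 hours.
Conjugate update: add total count to the shape and total exposure to the rate, giving Gamma(119, 37).
Posterior mean = 119/37 = 119/37; prior mean = 28/12 = 7/3. Difference = 119/37 − 7/3 = 98/111.

98/111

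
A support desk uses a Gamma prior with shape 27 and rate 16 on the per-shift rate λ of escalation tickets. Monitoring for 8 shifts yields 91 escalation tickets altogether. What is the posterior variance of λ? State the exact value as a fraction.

59/288

Total count 91 over total exposure 8 shifts.
Gamma(α, β) with Poisson data over total exposure Σt gives posterior Gamma(α+Σx, β+Σt) = Gamma(118, 24).
Posterior variance = α'/β'² = 118/576 = 59/288.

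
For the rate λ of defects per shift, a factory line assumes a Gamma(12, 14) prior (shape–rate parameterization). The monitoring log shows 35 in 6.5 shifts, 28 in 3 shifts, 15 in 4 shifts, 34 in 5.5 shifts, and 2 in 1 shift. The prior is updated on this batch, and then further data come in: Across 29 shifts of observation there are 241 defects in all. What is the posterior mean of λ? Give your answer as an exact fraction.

Total count: 35 + 28 + 15 + 34 + 2 = 114.
Total exposure: 6.5 + 3 + 4 + 5.5 + 1 = 20 shifts.
After the first batch: Gamma(12 + 114, 14 + 20) = Gamma(126, 34).
Total count 241 over total exposure 29 shifts.
After the second batch: Gamma(126 + 241, 34 + 29) = Gamma(367, 63).
Posterior mean = α'/β' = 367/63.

367/63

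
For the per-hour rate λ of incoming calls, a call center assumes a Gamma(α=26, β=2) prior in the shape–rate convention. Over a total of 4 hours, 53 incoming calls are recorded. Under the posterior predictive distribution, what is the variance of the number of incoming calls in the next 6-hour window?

Total count 53 over total exposure 4 hours.
Posterior: α' = 26 + 53 = 79, β' = 2 + 4 = 6.
The posterior predictive for a window of length T is Negative Binomial with variance T·α'·(β'+T)/β'² = 6·79·12/36 = 158.

158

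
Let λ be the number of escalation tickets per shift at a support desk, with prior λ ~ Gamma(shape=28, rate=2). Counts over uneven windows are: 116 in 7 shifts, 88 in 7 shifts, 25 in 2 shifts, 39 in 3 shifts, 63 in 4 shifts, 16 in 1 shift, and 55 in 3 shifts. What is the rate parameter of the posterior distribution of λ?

29

Total count: 116 + 88 + 25 + 39 + 63 + 16 + 55 = 402.
Total exposure: 7 + 7 + 2 + 3 + 4 + 1 + 3 = 27 shifts.
Conjugate update: add total count to the shape and total exposure to the rate, giving Gamma(430, 29).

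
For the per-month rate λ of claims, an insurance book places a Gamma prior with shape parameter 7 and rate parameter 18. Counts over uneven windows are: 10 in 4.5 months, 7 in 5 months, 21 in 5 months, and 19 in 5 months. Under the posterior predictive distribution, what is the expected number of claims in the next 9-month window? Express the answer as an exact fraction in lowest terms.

Total count: 10 + 7 + 21 + 19 = 57.
Total exposure: 4.5 + 5 + 5 + 5 = 19.5 months.
Conjugate update: add total count to the shape and total exposure to the rate, giving Gamma(64, 75/2).
Predictive mean over a 9-month window = T·E[λ|data] = 9·64/(75/2) = 384/25.

384/25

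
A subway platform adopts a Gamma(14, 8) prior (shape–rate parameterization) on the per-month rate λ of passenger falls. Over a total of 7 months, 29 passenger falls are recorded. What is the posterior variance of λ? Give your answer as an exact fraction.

Total count 29 over total exposure 7 months.
The Gamma prior is conjugate for the Poisson rate, so λ | data ~ Gamma(14+29, 8+7) = Gamma(43, 15).
Posterior variance = α'/β'² = 43/225.

43/225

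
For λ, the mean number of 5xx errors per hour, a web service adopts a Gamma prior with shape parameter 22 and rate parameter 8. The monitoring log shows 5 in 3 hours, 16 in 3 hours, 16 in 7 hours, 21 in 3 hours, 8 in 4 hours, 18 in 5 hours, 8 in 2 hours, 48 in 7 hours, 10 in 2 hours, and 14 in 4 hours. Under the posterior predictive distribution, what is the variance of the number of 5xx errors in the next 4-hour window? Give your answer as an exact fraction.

403/24

Total count: 5 + 16 + 16 + 21 + 8 + 18 + 8 + 48 + 10 + 14 = 164.
Total exposure: 3 + 3 + 7 + 3 + 4 + 5 + 2 + 7 + 2 + 4 = 40 hours.
Posterior: α' = 22 + 164 = 186, β' = 8 + 40 = 48.
The posterior predictive for a window of length T is Negative Binomial with variance T·α'·(β'+T)/β'² = 4·186·52/2304 = 403/24.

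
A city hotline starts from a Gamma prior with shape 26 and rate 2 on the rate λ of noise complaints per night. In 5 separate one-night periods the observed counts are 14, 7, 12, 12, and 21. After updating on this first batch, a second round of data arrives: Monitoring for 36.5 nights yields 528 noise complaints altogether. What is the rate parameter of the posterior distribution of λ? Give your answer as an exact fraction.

Total count: 14 + 7 + 12 + 12 + 21 = 66.
Total exposure: 5 nights.
After the first batch: Gamma(26 + 66, 2 + 5) = Gamma(92, 7).
Total count 528 over total exposure 36.5 nights.
After the second batch: Gamma(92 + 528, 7 + 36.5) = Gamma(620, 87/2).

87/2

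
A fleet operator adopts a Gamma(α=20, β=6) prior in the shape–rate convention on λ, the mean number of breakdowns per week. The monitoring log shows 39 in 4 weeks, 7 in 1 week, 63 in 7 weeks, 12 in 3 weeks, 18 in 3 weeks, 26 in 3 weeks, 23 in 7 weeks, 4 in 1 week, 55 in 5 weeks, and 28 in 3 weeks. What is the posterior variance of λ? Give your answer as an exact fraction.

295/1849

Total count: 39 + 7 + 63 + 12 + 18 + 26 + 23 + 4 + 55 + 28 = 275.
Total exposure: 4 + 1 + 7 + 3 + 3 + 3 + 7 + 1 + 5 + 3 = 37 weeks.
The Gamma prior is conjugate for the Poisson rate, so λ | data ~ Gamma(20+275, 6+37) = Gamma(295, 43).
Posterior variance = α'/β'² = 295/1849.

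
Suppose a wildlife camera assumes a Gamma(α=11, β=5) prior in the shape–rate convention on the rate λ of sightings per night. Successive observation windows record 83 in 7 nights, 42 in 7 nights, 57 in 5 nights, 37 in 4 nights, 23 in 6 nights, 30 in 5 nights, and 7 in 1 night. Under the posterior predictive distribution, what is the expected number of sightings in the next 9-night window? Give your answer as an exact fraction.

Total count: 83 + 42 + 57 + 37 + 23 + 30 + 7 = 279.
Total exposure: 7 + 7 + 5 + 4 + 6 + 5 + 1 = 35 nights.
Gamma(α, β) with Poisson data over total exposure Σt gives posterior Gamma(α+Σx, β+Σt) = Gamma(290, 40).
Predictive mean over a 9-night window = T·E[λ|data] = 9·290/40 = 261/4.

261/4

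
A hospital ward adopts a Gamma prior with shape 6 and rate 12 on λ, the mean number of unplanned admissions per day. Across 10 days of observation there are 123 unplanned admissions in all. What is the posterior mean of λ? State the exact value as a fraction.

129/22

Total count 123 over total exposure 10 days.
Gamma(α, β) with Poisson data over total exposure Σt gives posterior Gamma(α+Σx, β+Σt) = Gamma(129, 22).
Posterior mean = α'/β' = 129/22.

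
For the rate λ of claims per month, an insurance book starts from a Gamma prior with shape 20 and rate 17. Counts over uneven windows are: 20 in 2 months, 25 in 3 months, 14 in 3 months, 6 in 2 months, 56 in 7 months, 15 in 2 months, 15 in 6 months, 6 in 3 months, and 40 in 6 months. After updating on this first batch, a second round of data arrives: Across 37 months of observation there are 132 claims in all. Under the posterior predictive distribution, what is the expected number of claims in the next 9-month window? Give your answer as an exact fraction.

3141/88

Total count: 20 + 25 + 14 + 6 + 56 + 15 + 15 + 6 + 40 = 197.
Total exposure: 2 + 3 + 3 + 2 + 7 + 2 + 6 + 3 + 6 = 34 months.
After the first batch: Gamma(20 + 197, 17 + 34) = Gamma(217, 51).
Total count 132 over total exposure 37 months.
After the second batch: Gamma(217 + 132, 51 + 37) = Gamma(349, 88).
Predictive mean over a 9-month window = T·E[λ|data] = 9·349/88 = 3141/88.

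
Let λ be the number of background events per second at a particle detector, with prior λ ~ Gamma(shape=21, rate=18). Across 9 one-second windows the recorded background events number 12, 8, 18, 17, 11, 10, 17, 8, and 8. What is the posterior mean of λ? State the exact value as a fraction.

Total count: 12 + 8 + 18 + 17 + 11 + 10 + 17 + 8 + 8 = 109.
Total exposure: 9 seconds.
Posterior: α' = 21 + 109 = 130, β' = 18 + 9 = 27.
Posterior mean = α'/β' = 130/27.

130/27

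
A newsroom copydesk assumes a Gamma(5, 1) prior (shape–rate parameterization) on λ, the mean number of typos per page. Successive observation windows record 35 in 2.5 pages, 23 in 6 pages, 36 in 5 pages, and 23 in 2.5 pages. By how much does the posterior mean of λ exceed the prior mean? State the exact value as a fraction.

Total count: 35 + 23 + 36 + 23 = 117.
Total exposure: 2.5 + 6 + 5 + 2.5 = 16 pages.
Posterior: α' = 5 + 117 = 122, β' = 1 + 16 = 17.
Posterior mean = 122/17 = 122/17; prior mean = 5/1 = 5. Difference = 122/17 − 5 = 37/17.

37/17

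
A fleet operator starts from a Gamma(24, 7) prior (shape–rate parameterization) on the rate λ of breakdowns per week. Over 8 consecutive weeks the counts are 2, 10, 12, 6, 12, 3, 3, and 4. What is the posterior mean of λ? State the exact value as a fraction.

Total count: 2 + 10 + 12 + 6 + 12 + 3 + 3 + 4 = 52.
Total exposure: 8 weeks.
Conjugate update: add total count to the shape and total exposure to the rate, giving Gamma(76, 15).
Posterior mean = α'/β' = 76/15.

76/15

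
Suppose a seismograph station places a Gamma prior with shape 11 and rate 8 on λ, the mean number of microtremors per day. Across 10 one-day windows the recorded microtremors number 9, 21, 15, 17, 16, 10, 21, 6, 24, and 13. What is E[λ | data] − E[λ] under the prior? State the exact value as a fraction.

553/72

Total count: 9 + 21 + 15 + 17 + 16 + 10 + 21 + 6 + 24 + 13 = 152.
Total exposure: 10 days.
Gamma(α, β) with Poisson data over total exposure Σt gives posterior Gamma(α+Σx, β+Σt) = Gamma(163, 18).
Posterior mean = 163/18 = 163/18; prior mean = 11/8 = 11/8. Difference = 163/18 − 11/8 = 553/72.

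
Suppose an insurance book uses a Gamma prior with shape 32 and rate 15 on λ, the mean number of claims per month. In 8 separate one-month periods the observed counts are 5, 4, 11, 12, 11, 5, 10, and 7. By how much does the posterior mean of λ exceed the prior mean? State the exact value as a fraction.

Total count: 5 + 4 + 11 + 12 + 11 + 5 + 10 + 7 = 65.
Total exposure: 8 months.
Gamma(α, β) with Poisson data over total exposure Σt gives posterior Gamma(α+Σx, β+Σt) = Gamma(97, 23).
Posterior mean = 97/23 = 97/23; prior mean = 32/15 = 32/15. Difference = 97/23 − 32/15 = 719/345.

719/345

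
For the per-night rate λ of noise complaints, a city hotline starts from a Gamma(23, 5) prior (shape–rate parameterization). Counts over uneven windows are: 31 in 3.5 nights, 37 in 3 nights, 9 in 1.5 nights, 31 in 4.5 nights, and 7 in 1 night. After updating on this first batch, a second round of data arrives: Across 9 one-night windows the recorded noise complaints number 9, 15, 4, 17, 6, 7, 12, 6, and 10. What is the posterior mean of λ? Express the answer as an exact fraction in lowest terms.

448/55

Total count: 31 + 37 + 9 + 31 + 7 = 115.
Total exposure: 3.5 + 3 + 1.5 + 4.5 + 1 = 13.5 nights.
After the first batch: Gamma(23 + 115, 5 + 13.5) = Gamma(138, 37/2).
Total count: 9 + 15 + 4 + 17 + 6 + 7 + 12 + 6 + 10 = 86.
Total exposure: 9 nights.
After the second batch: Gamma(138 + 86, 37/2 + 9) = Gamma(224, 55/2).
Posterior mean = α'/β' = 224/(55/2) = 448/55.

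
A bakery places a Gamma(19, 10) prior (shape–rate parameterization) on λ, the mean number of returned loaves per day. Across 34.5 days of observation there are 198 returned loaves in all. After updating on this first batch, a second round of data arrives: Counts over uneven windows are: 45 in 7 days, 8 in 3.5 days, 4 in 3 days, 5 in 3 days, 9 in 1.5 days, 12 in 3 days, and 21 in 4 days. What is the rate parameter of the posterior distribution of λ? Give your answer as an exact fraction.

139/2

Total count 198 over total exposure 34.5 days.
After the first batch: Gamma(19 + 198, 10 + 34.5) = Gamma(217, 89/2).
Total count: 45 + 8 + 4 + 5 + 9 + 12 + 21 = 104.
Total exposure: 7 + 3.5 + 3 + 3 + 1.5 + 3 + 4 = 25 days.
After the second batch: Gamma(217 + 104, 89/2 + 25) = Gamma(321, 139/2).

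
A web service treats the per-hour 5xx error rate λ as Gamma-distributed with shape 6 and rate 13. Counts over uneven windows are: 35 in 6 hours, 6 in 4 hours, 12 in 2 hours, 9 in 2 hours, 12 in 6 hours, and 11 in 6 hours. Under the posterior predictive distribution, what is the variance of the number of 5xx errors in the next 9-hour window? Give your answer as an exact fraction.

Total count: 35 + 6 + 12 + 9 + 12 + 11 = 85.
Total exposure: 6 + 4 + 2 + 2 + 6 + 6 = 26 hours.
By Gamma–Poisson conjugacy, the posterior is Gamma(α + Σx, β + Σt) = Gamma(6 + 85, 13 + 26) = Gamma(91, 39).
The posterior predictive for a window of length T is Negative Binomial with variance T·α'·(β'+T)/β'² = 9·91·48/1521 = 336/13.

336/13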